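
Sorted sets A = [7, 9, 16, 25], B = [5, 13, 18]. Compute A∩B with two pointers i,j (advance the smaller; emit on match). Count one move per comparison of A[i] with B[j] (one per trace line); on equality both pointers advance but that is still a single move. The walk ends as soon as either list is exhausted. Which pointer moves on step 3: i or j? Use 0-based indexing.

[i=0,j=0] 7>5 → j++
[i=0,j=1] 7<13 → i++
[i=1,j=1] 9<13 → i++

i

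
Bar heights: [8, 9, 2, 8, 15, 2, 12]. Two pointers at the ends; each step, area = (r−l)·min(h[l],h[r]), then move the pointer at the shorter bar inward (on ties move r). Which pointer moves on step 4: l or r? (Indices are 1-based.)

l

[1,7] min(8,12)*6=48 best=48 * → l++
[2,7] min(9,12)*5=45 best=48 → l++
[3,7] min(2,12)*4=8 best=48 → l++
[4,7] min(8,12)*3=24 best=48 → l++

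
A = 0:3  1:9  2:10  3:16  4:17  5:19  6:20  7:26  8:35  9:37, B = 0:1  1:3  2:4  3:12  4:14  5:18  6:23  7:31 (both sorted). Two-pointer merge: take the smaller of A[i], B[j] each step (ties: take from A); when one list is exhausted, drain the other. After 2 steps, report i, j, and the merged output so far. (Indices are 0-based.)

i=1, j=1, merged so far=[1, 3]

i=0 j=0: A[i]=3>B[j]=1 take 1, j++
i=0 j=1: A[i]=3<=B[j]=3 take 3, i++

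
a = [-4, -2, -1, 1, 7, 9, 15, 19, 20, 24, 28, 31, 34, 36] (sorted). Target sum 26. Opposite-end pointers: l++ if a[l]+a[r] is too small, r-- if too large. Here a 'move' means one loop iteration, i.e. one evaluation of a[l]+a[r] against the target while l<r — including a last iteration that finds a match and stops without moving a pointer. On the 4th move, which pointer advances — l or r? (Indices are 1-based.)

l

l=1 r=14: -4+36=32 >26, r--
l=1 r=13: -4+34=30 >26, r--
l=1 r=12: -4+31=27 >26, r--
l=1 r=11: -4+28=24 <26, l++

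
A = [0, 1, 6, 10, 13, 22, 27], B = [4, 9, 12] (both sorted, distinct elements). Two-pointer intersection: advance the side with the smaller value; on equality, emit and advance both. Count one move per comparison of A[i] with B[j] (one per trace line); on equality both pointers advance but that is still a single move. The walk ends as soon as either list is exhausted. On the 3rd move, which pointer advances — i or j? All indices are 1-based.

j

[i=1,j=1] 0<4 → i++
[i=2,j=1] 1<4 → i++
[i=3,j=1] 6>4 → j++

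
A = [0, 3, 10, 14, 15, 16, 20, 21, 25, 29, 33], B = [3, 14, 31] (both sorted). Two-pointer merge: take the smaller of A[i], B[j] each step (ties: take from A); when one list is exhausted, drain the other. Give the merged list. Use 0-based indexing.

[i=0,j=0] A[i]=0<=B[j]=3 take 0 → i++
[i=1,j=0] A[i]=3<=B[j]=3 take 3 → i++
[i=2,j=0] A[i]=10>B[j]=3 take 3 → j++
[i=2,j=1] A[i]=10<=B[j]=14 take 10 → i++
[i=3,j=1] A[i]=14<=B[j]=14 take 14 → i++
[i=4,j=1] A[i]=15>B[j]=14 take 14 → j++
[i=4,j=2] A[i]=15<=B[j]=31 take 15 → i++
[i=5,j=2] A[i]=16<=B[j]=31 take 16 → i++
[i=6,j=2] A[i]=20<=B[j]=31 take 20 → i++
[i=7,j=2] A[i]=21<=B[j]=31 take 21 → i++
[i=8,j=2] A[i]=25<=B[j]=31 take 25 → i++
[i=9,j=2] A[i]=29<=B[j]=31 take 29 → i++
[i=10,j=2] A[i]=33>B[j]=31 take 31 → j++
[i=10,j=3] B done, take A[i]=33 → i++

[0, 3, 3, 10, 14, 14, 15, 16, 20, 21, 25, 29, 31, 33]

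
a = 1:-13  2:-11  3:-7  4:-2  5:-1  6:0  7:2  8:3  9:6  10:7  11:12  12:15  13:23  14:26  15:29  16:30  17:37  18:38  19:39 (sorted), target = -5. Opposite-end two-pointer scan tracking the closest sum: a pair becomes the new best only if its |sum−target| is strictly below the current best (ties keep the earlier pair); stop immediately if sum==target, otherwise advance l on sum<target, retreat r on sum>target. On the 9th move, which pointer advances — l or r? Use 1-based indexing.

r

[1,19] -13+39=26 d=31 * → r--
[1,18] -13+38=25 d=30 * → r--
[1,17] -13+37=24 d=29 * → r--
[1,16] -13+30=17 d=22 * → r--
[1,15] -13+29=16 d=21 * → r--
[1,14] -13+26=13 d=18 * → r--
[1,13] -13+23=10 d=15 * → r--
[1,12] -13+15=2 d=7 * → r--
[1,11] -13+12=-1 d=4 * → r--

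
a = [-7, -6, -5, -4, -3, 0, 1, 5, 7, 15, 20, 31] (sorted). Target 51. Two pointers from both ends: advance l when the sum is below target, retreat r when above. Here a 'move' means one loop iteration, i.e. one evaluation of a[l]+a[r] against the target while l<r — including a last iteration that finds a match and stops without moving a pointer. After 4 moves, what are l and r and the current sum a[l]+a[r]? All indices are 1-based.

l=5, r=12, sum=28

[1,12] -7+31=24 <51 → l++
[2,12] -6+31=25 <51 → l++
[3,12] -5+31=26 <51 → l++
[4,12] -4+31=27 <51 → l++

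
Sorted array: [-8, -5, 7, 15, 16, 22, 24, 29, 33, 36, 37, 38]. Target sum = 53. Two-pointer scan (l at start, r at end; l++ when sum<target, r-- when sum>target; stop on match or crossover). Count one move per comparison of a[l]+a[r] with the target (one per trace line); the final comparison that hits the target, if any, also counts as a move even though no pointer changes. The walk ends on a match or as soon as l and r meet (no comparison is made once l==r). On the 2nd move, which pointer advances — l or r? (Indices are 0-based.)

[0,11] -8+38=30 <53 → l++
[1,11] -5+38=33 <53 → l++

l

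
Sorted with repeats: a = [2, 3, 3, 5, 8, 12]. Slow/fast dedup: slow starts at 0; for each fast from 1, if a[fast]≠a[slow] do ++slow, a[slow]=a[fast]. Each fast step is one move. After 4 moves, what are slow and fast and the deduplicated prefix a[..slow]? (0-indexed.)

slow=3, fast=5, prefix=[2, 3, 5, 8]

(s=0,f=1) a[fast]=3≠a[slow]=2 write a[1]=3 → slow++,fast++
(s=1,f=2) a[fast]=3=a[slow] dup → fast++
(s=1,f=3) a[fast]=5≠a[slow]=3 write a[2]=5 → slow++,fast++
(s=2,f=4) a[fast]=8≠a[slow]=5 write a[3]=8 → slow++,fast++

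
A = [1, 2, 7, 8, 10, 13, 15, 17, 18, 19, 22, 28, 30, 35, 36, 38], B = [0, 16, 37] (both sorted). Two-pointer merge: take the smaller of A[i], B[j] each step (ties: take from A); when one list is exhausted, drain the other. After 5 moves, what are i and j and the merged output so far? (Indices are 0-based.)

i=4, j=1, merged so far=[0, 1, 2, 7, 8]

[i=0,j=0] A[i]=1>B[j]=0 take 0 → j++
[i=0,j=1] A[i]=1<=B[j]=16 take 1 → i++
[i=1,j=1] A[i]=2<=B[j]=16 take 2 → i++
[i=2,j=1] A[i]=7<=B[j]=16 take 7 → i++
[i=3,j=1] A[i]=8<=B[j]=16 take 8 → i++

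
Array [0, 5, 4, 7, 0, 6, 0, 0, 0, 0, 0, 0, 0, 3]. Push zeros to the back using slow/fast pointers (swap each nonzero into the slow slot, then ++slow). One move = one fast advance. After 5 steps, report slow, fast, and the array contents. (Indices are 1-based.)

slow=4, fast=6, a=[5, 4, 7, 0, 0, 6, 0, 0, 0, 0, 0, 0, 0, 3]

(s=1,f=1) a[fast]=0 → fast++
(s=1,f=2) a[fast]=5≠0 swap→a[1]=5 → slow++,fast++
(s=2,f=3) a[fast]=4≠0 swap→a[2]=4 → slow++,fast++
(s=3,f=4) a[fast]=7≠0 swap→a[3]=7 → slow++,fast++
(s=4,f=5) a[fast]=0 → fast++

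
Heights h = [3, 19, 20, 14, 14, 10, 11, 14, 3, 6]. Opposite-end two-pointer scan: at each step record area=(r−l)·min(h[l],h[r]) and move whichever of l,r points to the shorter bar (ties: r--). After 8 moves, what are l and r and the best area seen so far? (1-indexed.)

l=2, r=3, best area=84

l=1 r=10: min(3,6)*9=27 best=27 *, l++
l=2 r=10: min(19,6)*8=48 best=48 *, r--
l=2 r=9: min(19,3)*7=21 best=48, r--
l=2 r=8: min(19,14)*6=84 best=84 *, r--
l=2 r=7: min(19,11)*5=55 best=84, r--
l=2 r=6: min(19,10)*4=40 best=84, r--
l=2 r=5: min(19,14)*3=42 best=84, r--
l=2 r=4: min(19,14)*2=28 best=84, r--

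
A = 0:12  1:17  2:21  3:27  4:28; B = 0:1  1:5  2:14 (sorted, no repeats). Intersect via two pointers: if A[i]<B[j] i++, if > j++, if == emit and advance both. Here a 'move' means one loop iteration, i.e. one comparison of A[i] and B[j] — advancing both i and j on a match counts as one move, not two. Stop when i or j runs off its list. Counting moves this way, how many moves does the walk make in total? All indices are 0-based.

4 moves

i=0 j=0: 12>1, j++
i=0 j=1: 12>5, j++
i=0 j=2: 12<14, i++
i=1 j=2: 17>14, j++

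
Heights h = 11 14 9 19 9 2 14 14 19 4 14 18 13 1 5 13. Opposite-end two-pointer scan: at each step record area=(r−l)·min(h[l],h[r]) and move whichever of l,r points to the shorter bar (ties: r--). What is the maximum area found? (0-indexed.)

max area = 182

l=0 r=15: min(11,13)*15=165 best=165 *, l++
l=1 r=15: min(14,13)*14=182 best=182 *, r--
l=1 r=14: min(14,5)*13=65 best=182, r--
l=1 r=13: min(14,1)*12=12 best=182, r--
l=1 r=12: min(14,13)*11=143 best=182, r--
l=1 r=11: min(14,18)*10=140 best=182, l++
l=2 r=11: min(9,18)*9=81 best=182, l++
l=3 r=11: min(19,18)*8=144 best=182, r--
l=3 r=10: min(19,14)*7=98 best=182, r--
l=3 r=9: min(19,4)*6=24 best=182, r--
l=3 r=8: min(19,19)*5=95 best=182, r--
l=3 r=7: min(19,14)*4=56 best=182, r--
l=3 r=6: min(19,14)*3=42 best=182, r--
l=3 r=5: min(19,2)*2=4 best=182, r--
l=3 r=4: min(19,9)*1=9 best=182, r--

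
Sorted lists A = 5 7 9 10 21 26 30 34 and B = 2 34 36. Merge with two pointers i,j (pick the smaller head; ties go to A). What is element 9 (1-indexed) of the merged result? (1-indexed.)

merged[9] = 34

i=1 j=1: A[i]=5>B[j]=2 take 2, j++
i=1 j=2: A[i]=5<=B[j]=34 take 5, i++
i=2 j=2: A[i]=7<=B[j]=34 take 7, i++
i=3 j=2: A[i]=9<=B[j]=34 take 9, i++
i=4 j=2: A[i]=10<=B[j]=34 take 10, i++
i=5 j=2: A[i]=21<=B[j]=34 take 21, i++
i=6 j=2: A[i]=26<=B[j]=34 take 26, i++
i=7 j=2: A[i]=30<=B[j]=34 take 30, i++
i=8 j=2: A[i]=34<=B[j]=34 take 34, i++
i=9 j=2: A done, take B[j]=34, j++
i=9 j=3: A done, take B[j]=36, j++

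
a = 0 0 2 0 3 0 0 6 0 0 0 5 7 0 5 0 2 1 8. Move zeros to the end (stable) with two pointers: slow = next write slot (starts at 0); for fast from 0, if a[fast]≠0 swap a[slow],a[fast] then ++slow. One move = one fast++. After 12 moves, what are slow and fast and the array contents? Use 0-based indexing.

slow=0 fast=0: a[fast]=0, fast++
slow=0 fast=1: a[fast]=0, fast++
slow=0 fast=2: a[fast]=2≠0 swap→a[0]=2, slow++,fast++
slow=1 fast=3: a[fast]=0, fast++
slow=1 fast=4: a[fast]=3≠0 swap→a[1]=3, slow++,fast++
slow=2 fast=5: a[fast]=0, fast++
slow=2 fast=6: a[fast]=0, fast++
slow=2 fast=7: a[fast]=6≠0 swap→a[2]=6, slow++,fast++
slow=3 fast=8: a[fast]=0, fast++
slow=3 fast=9: a[fast]=0, fast++
slow=3 fast=10: a[fast]=0, fast++
slow=3 fast=11: a[fast]=5≠0 swap→a[3]=5, slow++,fast++

slow=4, fast=12, a=[2, 3, 6, 5, 0, 0, 0, 0, 0, 0, 0, 0, 7, 0, 5, 0, 2, 1, 8]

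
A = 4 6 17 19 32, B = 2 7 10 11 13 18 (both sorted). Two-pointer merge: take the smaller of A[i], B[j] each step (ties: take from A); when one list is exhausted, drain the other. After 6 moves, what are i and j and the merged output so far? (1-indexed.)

[i=1,j=1] A[i]=4>B[j]=2 take 2 → j++
[i=1,j=2] A[i]=4<=B[j]=7 take 4 → i++
[i=2,j=2] A[i]=6<=B[j]=7 take 6 → i++
[i=3,j=2] A[i]=17>B[j]=7 take 7 → j++
[i=3,j=3] A[i]=17>B[j]=10 take 10 → j++
[i=3,j=4] A[i]=17>B[j]=11 take 11 → j++

i=3, j=5, merged so far=[2, 4, 6, 7, 10, 11]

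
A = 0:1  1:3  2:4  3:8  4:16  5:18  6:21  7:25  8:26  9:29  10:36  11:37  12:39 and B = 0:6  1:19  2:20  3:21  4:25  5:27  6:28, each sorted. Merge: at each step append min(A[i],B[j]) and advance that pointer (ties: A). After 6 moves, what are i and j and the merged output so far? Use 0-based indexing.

[i=0,j=0] A[i]=1<=B[j]=6 take 1 → i++
[i=1,j=0] A[i]=3<=B[j]=6 take 3 → i++
[i=2,j=0] A[i]=4<=B[j]=6 take 4 → i++
[i=3,j=0] A[i]=8>B[j]=6 take 6 → j++
[i=3,j=1] A[i]=8<=B[j]=19 take 8 → i++
[i=4,j=1] A[i]=16<=B[j]=19 take 16 → i++

i=5, j=1, merged so far=[1, 3, 4, 6, 8, 16]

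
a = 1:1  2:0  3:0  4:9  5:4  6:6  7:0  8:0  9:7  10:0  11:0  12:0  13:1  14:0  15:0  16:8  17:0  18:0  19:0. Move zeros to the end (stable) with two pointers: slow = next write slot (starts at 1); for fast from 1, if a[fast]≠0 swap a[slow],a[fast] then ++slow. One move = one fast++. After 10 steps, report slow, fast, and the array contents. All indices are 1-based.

slow=6, fast=11, a=[1, 9, 4, 6, 7, 0, 0, 0, 0, 0, 0, 0, 1, 0, 0, 8, 0, 0, 0]

(s=1,f=1) a[fast]=1≠0 swap→a[1]=1 → slow++,fast++
(s=2,f=2) a[fast]=0 → fast++
(s=2,f=3) a[fast]=0 → fast++
(s=2,f=4) a[fast]=9≠0 swap→a[2]=9 → slow++,fast++
(s=3,f=5) a[fast]=4≠0 swap→a[3]=4 → slow++,fast++
(s=4,f=6) a[fast]=6≠0 swap→a[4]=6 → slow++,fast++
(s=5,f=7) a[fast]=0 → fast++
(s=5,f=8) a[fast]=0 → fast++
(s=5,f=9) a[fast]=7≠0 swap→a[5]=7 → slow++,fast++
(s=6,f=10) a[fast]=0 → fast++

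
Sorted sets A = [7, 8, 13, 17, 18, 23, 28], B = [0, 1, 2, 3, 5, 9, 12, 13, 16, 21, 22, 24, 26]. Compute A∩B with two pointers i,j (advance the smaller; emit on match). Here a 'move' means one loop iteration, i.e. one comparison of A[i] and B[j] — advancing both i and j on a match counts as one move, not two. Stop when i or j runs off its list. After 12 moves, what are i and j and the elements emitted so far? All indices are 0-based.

i=0 j=0: 7>0, j++
i=0 j=1: 7>1, j++
i=0 j=2: 7>2, j++
i=0 j=3: 7>3, j++
i=0 j=4: 7>5, j++
i=0 j=5: 7<9, i++
i=1 j=5: 8<9, i++
i=2 j=5: 13>9, j++
i=2 j=6: 13>12, j++
i=2 j=7: 13==13 emit, i++,j++
i=3 j=8: 17>16, j++
i=3 j=9: 17<21, i++

i=4, j=9, emitted=[13]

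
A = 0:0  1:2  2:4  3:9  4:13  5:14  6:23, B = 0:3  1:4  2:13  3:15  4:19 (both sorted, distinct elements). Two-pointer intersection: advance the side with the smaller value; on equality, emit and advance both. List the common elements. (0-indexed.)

i=0 j=0: 0<3, i++
i=1 j=0: 2<3, i++
i=2 j=0: 4>3, j++
i=2 j=1: 4==4 emit, i++,j++
i=3 j=2: 9<13, i++
i=4 j=2: 13==13 emit, i++,j++
i=5 j=3: 14<15, i++
i=6 j=3: 23>15, j++
i=6 j=4: 23>19, j++

intersection = [4, 13]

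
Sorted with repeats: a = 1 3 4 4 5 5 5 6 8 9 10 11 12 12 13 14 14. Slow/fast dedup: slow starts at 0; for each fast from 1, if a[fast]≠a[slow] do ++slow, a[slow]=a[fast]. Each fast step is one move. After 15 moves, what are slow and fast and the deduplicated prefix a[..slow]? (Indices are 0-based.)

(s=0,f=1) a[fast]=3≠a[slow]=1 write a[1]=3 → slow++,fast++
(s=1,f=2) a[fast]=4≠a[slow]=3 write a[2]=4 → slow++,fast++
(s=2,f=3) a[fast]=4=a[slow] dup → fast++
(s=2,f=4) a[fast]=5≠a[slow]=4 write a[3]=5 → slow++,fast++
(s=3,f=5) a[fast]=5=a[slow] dup → fast++
(s=3,f=6) a[fast]=5=a[slow] dup → fast++
(s=3,f=7) a[fast]=6≠a[slow]=5 write a[4]=6 → slow++,fast++
(s=4,f=8) a[fast]=8≠a[slow]=6 write a[5]=8 → slow++,fast++
(s=5,f=9) a[fast]=9≠a[slow]=8 write a[6]=9 → slow++,fast++
(s=6,f=10) a[fast]=10≠a[slow]=9 write a[7]=10 → slow++,fast++
(s=7,f=11) a[fast]=11≠a[slow]=10 write a[8]=11 → slow++,fast++
(s=8,f=12) a[fast]=12≠a[slow]=11 write a[9]=12 → slow++,fast++
(s=9,f=13) a[fast]=12=a[slow] dup → fast++
(s=9,f=14) a[fast]=13≠a[slow]=12 write a[10]=13 → slow++,fast++
(s=10,f=15) a[fast]=14≠a[slow]=13 write a[11]=14 → slow++,fast++

slow=11, fast=16, prefix=[1, 3, 4, 5, 6, 8, 9, 10, 11, 12, 13, 14]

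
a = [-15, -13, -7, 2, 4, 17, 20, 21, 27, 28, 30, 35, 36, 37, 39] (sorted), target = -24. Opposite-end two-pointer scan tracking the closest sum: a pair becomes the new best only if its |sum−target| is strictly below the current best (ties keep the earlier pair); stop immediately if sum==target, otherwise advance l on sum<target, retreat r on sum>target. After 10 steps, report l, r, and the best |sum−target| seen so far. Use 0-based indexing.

[0,14] -15+39=24 d=48 * → r--
[0,13] -15+37=22 d=46 * → r--
[0,12] -15+36=21 d=45 * → r--
[0,11] -15+35=20 d=44 * → r--
[0,10] -15+30=15 d=39 * → r--
[0,9] -15+28=13 d=37 * → r--
[0,8] -15+27=12 d=36 * → r--
[0,7] -15+21=6 d=30 * → r--
[0,6] -15+20=5 d=29 * → r--
[0,5] -15+17=2 d=26 * → r--

l=0, r=4, best |Δ|=26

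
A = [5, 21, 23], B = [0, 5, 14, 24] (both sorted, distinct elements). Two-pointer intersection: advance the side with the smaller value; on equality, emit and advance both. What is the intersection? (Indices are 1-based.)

intersection = [5]

i=1 j=1: 5>0, j++
i=1 j=2: 5==5 emit, i++,j++
i=2 j=3: 21>14, j++
i=2 j=4: 21<24, i++
i=3 j=4: 23<24, i++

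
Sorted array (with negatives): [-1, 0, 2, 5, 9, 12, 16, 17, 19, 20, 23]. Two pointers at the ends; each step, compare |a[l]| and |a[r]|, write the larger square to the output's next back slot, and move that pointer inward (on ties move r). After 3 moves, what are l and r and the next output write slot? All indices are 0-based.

l=0, r=7, next write slot=7

l=0 r=10: |-1|<=|23| out[10]=529, r--
l=0 r=9: |-1|<=|20| out[9]=400, r--
l=0 r=8: |-1|<=|19| out[8]=361, r--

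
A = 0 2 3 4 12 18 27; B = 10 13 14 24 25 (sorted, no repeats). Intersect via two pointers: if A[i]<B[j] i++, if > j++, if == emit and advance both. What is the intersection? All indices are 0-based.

[i=0,j=0] 0<10 → i++
[i=1,j=0] 2<10 → i++
[i=2,j=0] 3<10 → i++
[i=3,j=0] 4<10 → i++
[i=4,j=0] 12>10 → j++
[i=4,j=1] 12<13 → i++
[i=5,j=1] 18>13 → j++
[i=5,j=2] 18>14 → j++
[i=5,j=3] 18<24 → i++
[i=6,j=3] 27>24 → j++
[i=6,j=4] 27>25 → j++

intersection = []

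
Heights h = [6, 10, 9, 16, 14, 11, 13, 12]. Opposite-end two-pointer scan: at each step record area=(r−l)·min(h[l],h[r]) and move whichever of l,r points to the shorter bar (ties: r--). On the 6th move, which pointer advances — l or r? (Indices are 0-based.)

l=0 r=7: min(6,12)*7=42 best=42 *, l++
l=1 r=7: min(10,12)*6=60 best=60 *, l++
l=2 r=7: min(9,12)*5=45 best=60, l++
l=3 r=7: min(16,12)*4=48 best=60, r--
l=3 r=6: min(16,13)*3=39 best=60, r--
l=3 r=5: min(16,11)*2=22 best=60, r--

r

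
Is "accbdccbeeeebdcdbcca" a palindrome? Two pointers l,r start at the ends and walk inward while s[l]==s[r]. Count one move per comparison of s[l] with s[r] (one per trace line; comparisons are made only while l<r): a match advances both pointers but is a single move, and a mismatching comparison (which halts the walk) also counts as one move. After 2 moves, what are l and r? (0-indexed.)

l=0 r=19: 'a'=='a', l++,r--
l=1 r=18: 'c'=='c', l++,r--

l=2, r=17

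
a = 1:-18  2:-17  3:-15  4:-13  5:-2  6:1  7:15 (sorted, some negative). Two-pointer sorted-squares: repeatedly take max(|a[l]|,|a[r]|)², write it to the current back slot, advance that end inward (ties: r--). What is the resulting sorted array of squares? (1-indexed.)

[1, 4, 169, 225, 225, 289, 324]

[1,7] |-18|>|15| out[7]=324 → l++
[2,7] |-17|>|15| out[6]=289 → l++
[3,7] |-15|<=|15| out[5]=225 → r--
[3,6] |-15|>|1| out[4]=225 → l++
[4,6] |-13|>|1| out[3]=169 → l++
[5,6] |-2|>|1| out[2]=4 → l++
[6,6] |1|<=|1| out[1]=1 → r--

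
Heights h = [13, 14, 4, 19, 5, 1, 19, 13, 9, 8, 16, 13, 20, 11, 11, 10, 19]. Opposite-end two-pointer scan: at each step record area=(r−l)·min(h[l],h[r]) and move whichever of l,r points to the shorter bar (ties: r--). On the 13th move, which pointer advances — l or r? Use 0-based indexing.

l

l=0 r=16: min(13,19)*16=208 best=208 *, l++
l=1 r=16: min(14,19)*15=210 best=210 *, l++
l=2 r=16: min(4,19)*14=56 best=210, l++
l=3 r=16: min(19,19)*13=247 best=247 *, r--
l=3 r=15: min(19,10)*12=120 best=247, r--
l=3 r=14: min(19,11)*11=121 best=247, r--
l=3 r=13: min(19,11)*10=110 best=247, r--
l=3 r=12: min(19,20)*9=171 best=247, l++
l=4 r=12: min(5,20)*8=40 best=247, l++
l=5 r=12: min(1,20)*7=7 best=247, l++
l=6 r=12: min(19,20)*6=114 best=247, l++
l=7 r=12: min(13,20)*5=65 best=247, l++
l=8 r=12: min(9,20)*4=36 best=247, l++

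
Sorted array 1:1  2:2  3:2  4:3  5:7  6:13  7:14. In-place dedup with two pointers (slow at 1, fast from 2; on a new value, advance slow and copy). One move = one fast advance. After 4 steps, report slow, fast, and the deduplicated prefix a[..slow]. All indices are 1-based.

slow=4, fast=6, prefix=[1, 2, 3, 7]

slow=1 fast=2: a[fast]=2≠a[slow]=1 write a[2]=2, slow++,fast++
slow=2 fast=3: a[fast]=2=a[slow] dup, fast++
slow=2 fast=4: a[fast]=3≠a[slow]=2 write a[3]=3, slow++,fast++
slow=3 fast=5: a[fast]=7≠a[slow]=3 write a[4]=7, slow++,fast++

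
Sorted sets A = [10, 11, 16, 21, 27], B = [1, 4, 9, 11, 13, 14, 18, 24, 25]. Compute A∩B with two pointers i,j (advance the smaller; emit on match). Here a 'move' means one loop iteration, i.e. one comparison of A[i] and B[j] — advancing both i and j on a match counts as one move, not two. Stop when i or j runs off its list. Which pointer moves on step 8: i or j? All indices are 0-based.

i

[i=0,j=0] 10>1 → j++
[i=0,j=1] 10>4 → j++
[i=0,j=2] 10>9 → j++
[i=0,j=3] 10<11 → i++
[i=1,j=3] 11==11 emit → i++,j++
[i=2,j=4] 16>13 → j++
[i=2,j=5] 16>14 → j++
[i=2,j=6] 16<18 → i++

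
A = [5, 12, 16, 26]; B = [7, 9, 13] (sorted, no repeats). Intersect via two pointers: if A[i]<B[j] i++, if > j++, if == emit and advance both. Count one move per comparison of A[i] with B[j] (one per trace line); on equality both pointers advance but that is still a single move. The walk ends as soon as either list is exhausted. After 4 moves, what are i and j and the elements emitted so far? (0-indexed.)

i=0 j=0: 5<7, i++
i=1 j=0: 12>7, j++
i=1 j=1: 12>9, j++
i=1 j=2: 12<13, i++

i=2, j=2, emitted=[]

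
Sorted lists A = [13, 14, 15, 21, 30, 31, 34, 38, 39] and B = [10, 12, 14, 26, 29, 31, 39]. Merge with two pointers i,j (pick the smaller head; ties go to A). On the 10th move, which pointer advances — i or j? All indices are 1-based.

[i=1,j=1] A[i]=13>B[j]=10 take 10 → j++
[i=1,j=2] A[i]=13>B[j]=12 take 12 → j++
[i=1,j=3] A[i]=13<=B[j]=14 take 13 → i++
[i=2,j=3] A[i]=14<=B[j]=14 take 14 → i++
[i=3,j=3] A[i]=15>B[j]=14 take 14 → j++
[i=3,j=4] A[i]=15<=B[j]=26 take 15 → i++
[i=4,j=4] A[i]=21<=B[j]=26 take 21 → i++
[i=5,j=4] A[i]=30>B[j]=26 take 26 → j++
[i=5,j=5] A[i]=30>B[j]=29 take 29 → j++
[i=5,j=6] A[i]=30<=B[j]=31 take 30 → i++

i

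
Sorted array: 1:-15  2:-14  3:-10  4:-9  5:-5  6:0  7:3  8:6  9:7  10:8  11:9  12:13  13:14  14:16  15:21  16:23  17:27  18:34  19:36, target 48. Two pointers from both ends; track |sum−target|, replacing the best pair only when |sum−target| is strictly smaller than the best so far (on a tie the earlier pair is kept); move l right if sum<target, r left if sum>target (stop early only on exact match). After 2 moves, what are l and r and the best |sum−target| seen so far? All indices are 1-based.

l=3, r=19, best |Δ|=26

l=1 r=19: -15+36=21 d=27 *, l++
l=2 r=19: -14+36=22 d=26 *, l++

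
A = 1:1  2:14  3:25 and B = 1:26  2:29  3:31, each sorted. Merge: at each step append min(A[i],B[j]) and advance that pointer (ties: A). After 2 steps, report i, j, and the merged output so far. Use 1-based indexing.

i=3, j=1, merged so far=[1, 14]

i=1 j=1: A[i]=1<=B[j]=26 take 1, i++
i=2 j=1: A[i]=14<=B[j]=26 take 14, i++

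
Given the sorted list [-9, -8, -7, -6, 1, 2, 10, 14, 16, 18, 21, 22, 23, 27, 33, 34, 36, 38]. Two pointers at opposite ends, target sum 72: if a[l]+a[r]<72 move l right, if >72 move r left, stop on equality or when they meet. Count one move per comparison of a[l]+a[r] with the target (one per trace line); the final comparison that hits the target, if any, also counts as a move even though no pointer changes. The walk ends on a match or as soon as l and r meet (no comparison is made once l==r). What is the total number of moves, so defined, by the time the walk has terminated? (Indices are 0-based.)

16 moves

l=0 r=17: -9+38=29 <72, l++
l=1 r=17: -8+38=30 <72, l++
l=2 r=17: -7+38=31 <72, l++
l=3 r=17: -6+38=32 <72, l++
l=4 r=17: 1+38=39 <72, l++
l=5 r=17: 2+38=40 <72, l++
l=6 r=17: 10+38=48 <72, l++
l=7 r=17: 14+38=52 <72, l++
l=8 r=17: 16+38=54 <72, l++
l=9 r=17: 18+38=56 <72, l++
l=10 r=17: 21+38=59 <72, l++
l=11 r=17: 22+38=60 <72, l++
l=12 r=17: 23+38=61 <72, l++
l=13 r=17: 27+38=65 <72, l++
l=14 r=17: 33+38=71 <72, l++
l=15 r=17: 34+38=72, found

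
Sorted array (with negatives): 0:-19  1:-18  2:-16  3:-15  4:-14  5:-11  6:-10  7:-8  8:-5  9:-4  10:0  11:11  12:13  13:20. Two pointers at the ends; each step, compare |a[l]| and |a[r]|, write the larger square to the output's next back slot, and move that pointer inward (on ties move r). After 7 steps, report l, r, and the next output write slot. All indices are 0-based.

l=5, r=11, next write slot=6

l=0 r=13: |-19|<=|20| out[13]=400, r--
l=0 r=12: |-19|>|13| out[12]=361, l++
l=1 r=12: |-18|>|13| out[11]=324, l++
l=2 r=12: |-16|>|13| out[10]=256, l++
l=3 r=12: |-15|>|13| out[9]=225, l++
l=4 r=12: |-14|>|13| out[8]=196, l++
l=5 r=12: |-11|<=|13| out[7]=169, r--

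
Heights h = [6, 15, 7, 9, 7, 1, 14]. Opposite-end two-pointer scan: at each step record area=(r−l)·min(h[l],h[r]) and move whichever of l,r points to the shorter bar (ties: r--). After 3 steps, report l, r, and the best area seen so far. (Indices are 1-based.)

l=2, r=5, best area=70

[1,7] min(6,14)*6=36 best=36 * → l++
[2,7] min(15,14)*5=70 best=70 * → r--
[2,6] min(15,1)*4=4 best=70 → r--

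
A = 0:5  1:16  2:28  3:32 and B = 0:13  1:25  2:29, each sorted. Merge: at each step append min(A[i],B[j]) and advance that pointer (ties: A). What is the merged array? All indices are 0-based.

[i=0,j=0] A[i]=5<=B[j]=13 take 5 → i++
[i=1,j=0] A[i]=16>B[j]=13 take 13 → j++
[i=1,j=1] A[i]=16<=B[j]=25 take 16 → i++
[i=2,j=1] A[i]=28>B[j]=25 take 25 → j++
[i=2,j=2] A[i]=28<=B[j]=29 take 28 → i++
[i=3,j=2] A[i]=32>B[j]=29 take 29 → j++
[i=3,j=3] B done, take A[i]=32 → i++

[5, 13, 16, 25, 28, 29, 32]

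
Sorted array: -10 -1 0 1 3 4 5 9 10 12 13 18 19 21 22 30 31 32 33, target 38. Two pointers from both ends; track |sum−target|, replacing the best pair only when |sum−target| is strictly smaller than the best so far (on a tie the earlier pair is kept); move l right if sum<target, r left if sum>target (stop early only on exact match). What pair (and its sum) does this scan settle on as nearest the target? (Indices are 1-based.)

l=1 r=19: -10+33=23 d=15 *, l++
l=2 r=19: -1+33=32 d=6 *, l++
l=3 r=19: 0+33=33 d=5 *, l++
l=4 r=19: 1+33=34 d=4 *, l++
l=5 r=19: 3+33=36 d=2 *, l++
l=6 r=19: 4+33=37 d=1 *, l++
l=7 r=19: 5+33=38 d=0 *, stop

pair (5, 33) with sum 38 (|Δ|=0)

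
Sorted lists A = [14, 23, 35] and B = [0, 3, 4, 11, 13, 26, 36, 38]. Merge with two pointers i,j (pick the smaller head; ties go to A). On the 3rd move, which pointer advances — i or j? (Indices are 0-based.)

j

i=0 j=0: A[i]=14>B[j]=0 take 0, j++
i=0 j=1: A[i]=14>B[j]=3 take 3, j++
i=0 j=2: A[i]=14>B[j]=4 take 4, j++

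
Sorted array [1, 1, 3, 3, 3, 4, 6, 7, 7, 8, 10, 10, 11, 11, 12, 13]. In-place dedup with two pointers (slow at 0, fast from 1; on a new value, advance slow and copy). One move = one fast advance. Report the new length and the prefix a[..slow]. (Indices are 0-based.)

(s=0,f=1) a[fast]=1=a[slow] dup → fast++
(s=0,f=2) a[fast]=3≠a[slow]=1 write a[1]=3 → slow++,fast++
(s=1,f=3) a[fast]=3=a[slow] dup → fast++
(s=1,f=4) a[fast]=3=a[slow] dup → fast++
(s=1,f=5) a[fast]=4≠a[slow]=3 write a[2]=4 → slow++,fast++
(s=2,f=6) a[fast]=6≠a[slow]=4 write a[3]=6 → slow++,fast++
(s=3,f=7) a[fast]=7≠a[slow]=6 write a[4]=7 → slow++,fast++
(s=4,f=8) a[fast]=7=a[slow] dup → fast++
(s=4,f=9) a[fast]=8≠a[slow]=7 write a[5]=8 → slow++,fast++
(s=5,f=10) a[fast]=10≠a[slow]=8 write a[6]=10 → slow++,fast++
(s=6,f=11) a[fast]=10=a[slow] dup → fast++
(s=6,f=12) a[fast]=11≠a[slow]=10 write a[7]=11 → slow++,fast++
(s=7,f=13) a[fast]=11=a[slow] dup → fast++
(s=7,f=14) a[fast]=12≠a[slow]=11 write a[8]=12 → slow++,fast++
(s=8,f=15) a[fast]=13≠a[slow]=12 write a[9]=13 → slow++,fast++

length 10; prefix = [1, 3, 4, 6, 7, 8, 10, 11, 12, 13]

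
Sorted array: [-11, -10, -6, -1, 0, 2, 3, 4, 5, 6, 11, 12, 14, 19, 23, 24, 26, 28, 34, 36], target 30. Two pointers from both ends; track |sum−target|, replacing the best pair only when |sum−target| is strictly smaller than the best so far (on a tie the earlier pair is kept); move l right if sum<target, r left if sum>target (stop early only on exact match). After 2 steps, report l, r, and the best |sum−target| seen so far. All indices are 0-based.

l=2, r=19, best |Δ|=4

[0,19] -11+36=25 d=5 * → l++
[1,19] -10+36=26 d=4 * → l++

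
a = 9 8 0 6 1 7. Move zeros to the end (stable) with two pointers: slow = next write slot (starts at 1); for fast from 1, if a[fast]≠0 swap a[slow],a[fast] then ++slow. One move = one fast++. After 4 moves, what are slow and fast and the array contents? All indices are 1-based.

slow=4, fast=5, a=[9, 8, 6, 0, 1, 7]

(s=1,f=1) a[fast]=9≠0 swap→a[1]=9 → slow++,fast++
(s=2,f=2) a[fast]=8≠0 swap→a[2]=8 → slow++,fast++
(s=3,f=3) a[fast]=0 → fast++
(s=3,f=4) a[fast]=6≠0 swap→a[3]=6 → slow++,fast++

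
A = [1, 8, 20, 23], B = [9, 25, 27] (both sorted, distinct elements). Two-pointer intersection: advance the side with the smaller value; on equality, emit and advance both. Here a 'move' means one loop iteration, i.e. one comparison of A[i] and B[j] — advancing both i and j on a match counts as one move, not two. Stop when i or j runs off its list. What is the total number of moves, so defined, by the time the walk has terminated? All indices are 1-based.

[i=1,j=1] 1<9 → i++
[i=2,j=1] 8<9 → i++
[i=3,j=1] 20>9 → j++
[i=3,j=2] 20<25 → i++
[i=4,j=2] 23<25 → i++

5 moves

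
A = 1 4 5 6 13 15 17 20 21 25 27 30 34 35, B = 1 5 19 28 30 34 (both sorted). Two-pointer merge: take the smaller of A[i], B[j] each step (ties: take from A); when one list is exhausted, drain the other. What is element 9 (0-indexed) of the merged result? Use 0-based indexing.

[i=0,j=0] A[i]=1<=B[j]=1 take 1 → i++
[i=1,j=0] A[i]=4>B[j]=1 take 1 → j++
[i=1,j=1] A[i]=4<=B[j]=5 take 4 → i++
[i=2,j=1] A[i]=5<=B[j]=5 take 5 → i++
[i=3,j=1] A[i]=6>B[j]=5 take 5 → j++
[i=3,j=2] A[i]=6<=B[j]=19 take 6 → i++
[i=4,j=2] A[i]=13<=B[j]=19 take 13 → i++
[i=5,j=2] A[i]=15<=B[j]=19 take 15 → i++
[i=6,j=2] A[i]=17<=B[j]=19 take 17 → i++
[i=7,j=2] A[i]=20>B[j]=19 take 19 → j++
[i=7,j=3] A[i]=20<=B[j]=28 take 20 → i++
[i=8,j=3] A[i]=21<=B[j]=28 take 21 → i++
[i=9,j=3] A[i]=25<=B[j]=28 take 25 → i++
[i=10,j=3] A[i]=27<=B[j]=28 take 27 → i++
[i=11,j=3] A[i]=30>B[j]=28 take 28 → j++
[i=11,j=4] A[i]=30<=B[j]=30 take 30 → i++
[i=12,j=4] A[i]=34>B[j]=30 take 30 → j++
[i=12,j=5] A[i]=34<=B[j]=34 take 34 → i++
[i=13,j=5] A[i]=35>B[j]=34 take 34 → j++
[i=13,j=6] B done, take A[i]=35 → i++

merged[9] = 19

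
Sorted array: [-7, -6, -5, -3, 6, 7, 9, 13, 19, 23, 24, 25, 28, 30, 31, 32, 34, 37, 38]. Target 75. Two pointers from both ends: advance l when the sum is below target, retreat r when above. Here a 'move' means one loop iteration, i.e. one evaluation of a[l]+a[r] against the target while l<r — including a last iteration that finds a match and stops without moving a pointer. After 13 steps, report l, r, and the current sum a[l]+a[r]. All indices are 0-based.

[0,18] -7+38=31 <75 → l++
[1,18] -6+38=32 <75 → l++
[2,18] -5+38=33 <75 → l++
[3,18] -3+38=35 <75 → l++
[4,18] 6+38=44 <75 → l++
[5,18] 7+38=45 <75 → l++
[6,18] 9+38=47 <75 → l++
[7,18] 13+38=51 <75 → l++
[8,18] 19+38=57 <75 → l++
[9,18] 23+38=61 <75 → l++
[10,18] 24+38=62 <75 → l++
[11,18] 25+38=63 <75 → l++
[12,18] 28+38=66 <75 → l++

l=13, r=18, sum=68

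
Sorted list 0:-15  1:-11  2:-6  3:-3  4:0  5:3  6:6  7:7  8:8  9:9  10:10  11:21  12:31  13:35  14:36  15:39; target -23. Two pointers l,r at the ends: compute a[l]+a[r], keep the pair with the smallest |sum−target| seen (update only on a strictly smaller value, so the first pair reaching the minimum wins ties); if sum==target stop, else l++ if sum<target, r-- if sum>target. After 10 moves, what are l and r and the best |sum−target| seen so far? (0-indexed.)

l=0 r=15: -15+39=24 d=47 *, r--
l=0 r=14: -15+36=21 d=44 *, r--
l=0 r=13: -15+35=20 d=43 *, r--
l=0 r=12: -15+31=16 d=39 *, r--
l=0 r=11: -15+21=6 d=29 *, r--
l=0 r=10: -15+10=-5 d=18 *, r--
l=0 r=9: -15+9=-6 d=17 *, r--
l=0 r=8: -15+8=-7 d=16 *, r--
l=0 r=7: -15+7=-8 d=15 *, r--
l=0 r=6: -15+6=-9 d=14 *, r--

l=0, r=5, best |Δ|=14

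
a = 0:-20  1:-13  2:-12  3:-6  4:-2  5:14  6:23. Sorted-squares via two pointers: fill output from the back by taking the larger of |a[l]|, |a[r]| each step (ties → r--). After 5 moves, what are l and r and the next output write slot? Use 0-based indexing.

l=0 r=6: |-20|<=|23| out[6]=529, r--
l=0 r=5: |-20|>|14| out[5]=400, l++
l=1 r=5: |-13|<=|14| out[4]=196, r--
l=1 r=4: |-13|>|-2| out[3]=169, l++
l=2 r=4: |-12|>|-2| out[2]=144, l++

l=3, r=4, next write slot=1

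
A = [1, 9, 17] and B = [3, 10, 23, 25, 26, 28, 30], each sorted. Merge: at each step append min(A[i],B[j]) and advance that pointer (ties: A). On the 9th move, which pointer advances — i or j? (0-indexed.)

i=0 j=0: A[i]=1<=B[j]=3 take 1, i++
i=1 j=0: A[i]=9>B[j]=3 take 3, j++
i=1 j=1: A[i]=9<=B[j]=10 take 9, i++
i=2 j=1: A[i]=17>B[j]=10 take 10, j++
i=2 j=2: A[i]=17<=B[j]=23 take 17, i++
i=3 j=2: A done, take B[j]=23, j++
i=3 j=3: A done, take B[j]=25, j++
i=3 j=4: A done, take B[j]=26, j++
i=3 j=5: A done, take B[j]=28, j++

j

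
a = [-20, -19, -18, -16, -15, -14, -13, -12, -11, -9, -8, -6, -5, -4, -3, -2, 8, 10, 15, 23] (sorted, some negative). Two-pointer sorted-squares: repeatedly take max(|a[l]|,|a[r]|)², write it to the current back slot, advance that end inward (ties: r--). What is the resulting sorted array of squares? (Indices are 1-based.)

l=1 r=20: |-20|<=|23| out[20]=529, r--
l=1 r=19: |-20|>|15| out[19]=400, l++
l=2 r=19: |-19|>|15| out[18]=361, l++
l=3 r=19: |-18|>|15| out[17]=324, l++
l=4 r=19: |-16|>|15| out[16]=256, l++
l=5 r=19: |-15|<=|15| out[15]=225, r--
l=5 r=18: |-15|>|10| out[14]=225, l++
l=6 r=18: |-14|>|10| out[13]=196, l++
l=7 r=18: |-13|>|10| out[12]=169, l++
l=8 r=18: |-12|>|10| out[11]=144, l++
l=9 r=18: |-11|>|10| out[10]=121, l++
l=10 r=18: |-9|<=|10| out[9]=100, r--
l=10 r=17: |-9|>|8| out[8]=81, l++
l=11 r=17: |-8|<=|8| out[7]=64, r--
l=11 r=16: |-8|>|-2| out[6]=64, l++
l=12 r=16: |-6|>|-2| out[5]=36, l++
l=13 r=16: |-5|>|-2| out[4]=25, l++
l=14 r=16: |-4|>|-2| out[3]=16, l++
l=15 r=16: |-3|>|-2| out[2]=9, l++
l=16 r=16: |-2|<=|-2| out[1]=4, r--

[4, 9, 16, 25, 36, 64, 64, 81, 100, 121, 144, 169, 196, 225, 225, 256, 324, 361, 400, 529]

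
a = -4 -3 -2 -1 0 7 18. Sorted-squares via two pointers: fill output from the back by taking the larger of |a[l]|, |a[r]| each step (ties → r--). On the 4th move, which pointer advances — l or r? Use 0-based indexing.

l

[0,6] |-4|<=|18| out[6]=324 → r--
[0,5] |-4|<=|7| out[5]=49 → r--
[0,4] |-4|>|0| out[4]=16 → l++
[1,4] |-3|>|0| out[3]=9 → l++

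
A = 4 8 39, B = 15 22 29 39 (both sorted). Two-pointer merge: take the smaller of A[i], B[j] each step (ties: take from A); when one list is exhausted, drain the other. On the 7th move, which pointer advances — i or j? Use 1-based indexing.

i=1 j=1: A[i]=4<=B[j]=15 take 4, i++
i=2 j=1: A[i]=8<=B[j]=15 take 8, i++
i=3 j=1: A[i]=39>B[j]=15 take 15, j++
i=3 j=2: A[i]=39>B[j]=22 take 22, j++
i=3 j=3: A[i]=39>B[j]=29 take 29, j++
i=3 j=4: A[i]=39<=B[j]=39 take 39, i++
i=4 j=4: A done, take B[j]=39, j++

j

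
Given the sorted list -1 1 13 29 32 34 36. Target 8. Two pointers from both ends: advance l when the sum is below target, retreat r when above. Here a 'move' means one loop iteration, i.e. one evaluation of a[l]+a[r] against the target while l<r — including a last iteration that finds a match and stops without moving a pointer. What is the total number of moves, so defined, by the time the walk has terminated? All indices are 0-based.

l=0 r=6: -1+36=35 >8, r--
l=0 r=5: -1+34=33 >8, r--
l=0 r=4: -1+32=31 >8, r--
l=0 r=3: -1+29=28 >8, r--
l=0 r=2: -1+13=12 >8, r--
l=0 r=1: -1+1=0 <8, l++

6 moves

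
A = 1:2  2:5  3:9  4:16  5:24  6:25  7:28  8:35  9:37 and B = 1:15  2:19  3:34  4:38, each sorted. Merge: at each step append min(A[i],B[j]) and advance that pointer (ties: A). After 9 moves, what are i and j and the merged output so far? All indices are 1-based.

i=8, j=3, merged so far=[2, 5, 9, 15, 16, 19, 24, 25, 28]

[i=1,j=1] A[i]=2<=B[j]=15 take 2 → i++
[i=2,j=1] A[i]=5<=B[j]=15 take 5 → i++
[i=3,j=1] A[i]=9<=B[j]=15 take 9 → i++
[i=4,j=1] A[i]=16>B[j]=15 take 15 → j++
[i=4,j=2] A[i]=16<=B[j]=19 take 16 → i++
[i=5,j=2] A[i]=24>B[j]=19 take 19 → j++
[i=5,j=3] A[i]=24<=B[j]=34 take 24 → i++
[i=6,j=3] A[i]=25<=B[j]=34 take 25 → i++
[i=7,j=3] A[i]=28<=B[j]=34 take 28 → i++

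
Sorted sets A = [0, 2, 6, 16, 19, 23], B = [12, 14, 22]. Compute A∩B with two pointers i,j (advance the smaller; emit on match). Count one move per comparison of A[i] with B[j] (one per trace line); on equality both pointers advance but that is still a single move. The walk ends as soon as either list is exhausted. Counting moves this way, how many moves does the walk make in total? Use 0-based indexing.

8 moves

[i=0,j=0] 0<12 → i++
[i=1,j=0] 2<12 → i++
[i=2,j=0] 6<12 → i++
[i=3,j=0] 16>12 → j++
[i=3,j=1] 16>14 → j++
[i=3,j=2] 16<22 → i++
[i=4,j=2] 19<22 → i++
[i=5,j=2] 23>22 → j++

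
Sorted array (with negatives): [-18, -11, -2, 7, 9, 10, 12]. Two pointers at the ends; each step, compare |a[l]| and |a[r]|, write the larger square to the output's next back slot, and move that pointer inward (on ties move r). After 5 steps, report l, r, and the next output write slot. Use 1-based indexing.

l=3, r=4, next write slot=2

l=1 r=7: |-18|>|12| out[7]=324, l++
l=2 r=7: |-11|<=|12| out[6]=144, r--
l=2 r=6: |-11|>|10| out[5]=121, l++
l=3 r=6: |-2|<=|10| out[4]=100, r--
l=3 r=5: |-2|<=|9| out[3]=81, r--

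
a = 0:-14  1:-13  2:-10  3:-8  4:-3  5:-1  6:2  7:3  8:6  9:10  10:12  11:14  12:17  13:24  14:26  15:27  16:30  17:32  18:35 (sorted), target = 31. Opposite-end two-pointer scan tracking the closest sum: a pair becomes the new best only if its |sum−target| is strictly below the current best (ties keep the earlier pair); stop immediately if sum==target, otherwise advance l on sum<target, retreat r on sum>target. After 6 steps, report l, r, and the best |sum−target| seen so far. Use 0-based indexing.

l=0 r=18: -14+35=21 d=10 *, l++
l=1 r=18: -13+35=22 d=9 *, l++
l=2 r=18: -10+35=25 d=6 *, l++
l=3 r=18: -8+35=27 d=4 *, l++
l=4 r=18: -3+35=32 d=1 *, r--
l=4 r=17: -3+32=29 d=2, l++

l=5, r=17, best |Δ|=1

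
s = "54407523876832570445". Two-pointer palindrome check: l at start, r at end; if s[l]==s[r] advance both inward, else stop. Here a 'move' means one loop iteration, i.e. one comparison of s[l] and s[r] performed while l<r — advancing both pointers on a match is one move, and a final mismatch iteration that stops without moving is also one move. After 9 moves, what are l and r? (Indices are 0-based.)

[0,19] '5'=='5' → l++,r--
[1,18] '4'=='4' → l++,r--
[2,17] '4'=='4' → l++,r--
[3,16] '0'=='0' → l++,r--
[4,15] '7'=='7' → l++,r--
[5,14] '5'=='5' → l++,r--
[6,13] '2'=='2' → l++,r--
[7,12] '3'=='3' → l++,r--
[8,11] '8'=='8' → l++,r--

l=9, r=10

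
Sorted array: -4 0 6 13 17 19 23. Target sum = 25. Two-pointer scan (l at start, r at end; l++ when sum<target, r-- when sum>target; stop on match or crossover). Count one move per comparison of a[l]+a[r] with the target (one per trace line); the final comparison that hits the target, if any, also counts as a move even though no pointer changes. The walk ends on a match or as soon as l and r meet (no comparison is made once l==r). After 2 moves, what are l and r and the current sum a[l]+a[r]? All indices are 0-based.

l=0 r=6: -4+23=19 <25, l++
l=1 r=6: 0+23=23 <25, l++

l=2, r=6, sum=29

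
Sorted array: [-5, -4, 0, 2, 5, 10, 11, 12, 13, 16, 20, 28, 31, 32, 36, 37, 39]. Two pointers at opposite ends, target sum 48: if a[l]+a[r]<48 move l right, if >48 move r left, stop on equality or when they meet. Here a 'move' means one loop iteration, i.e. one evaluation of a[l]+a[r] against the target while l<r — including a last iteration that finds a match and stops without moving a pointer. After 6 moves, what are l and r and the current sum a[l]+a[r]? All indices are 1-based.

l=6, r=16, sum=47

l=1 r=17: -5+39=34 <48, l++
l=2 r=17: -4+39=35 <48, l++
l=3 r=17: 0+39=39 <48, l++
l=4 r=17: 2+39=41 <48, l++
l=5 r=17: 5+39=44 <48, l++
l=6 r=17: 10+39=49 >48, r--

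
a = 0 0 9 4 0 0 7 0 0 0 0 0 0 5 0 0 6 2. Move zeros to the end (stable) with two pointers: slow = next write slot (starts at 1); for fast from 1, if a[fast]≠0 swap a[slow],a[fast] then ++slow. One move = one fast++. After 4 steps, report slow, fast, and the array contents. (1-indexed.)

slow=3, fast=5, a=[9, 4, 0, 0, 0, 0, 7, 0, 0, 0, 0, 0, 0, 5, 0, 0, 6, 2]

slow=1 fast=1: a[fast]=0, fast++
slow=1 fast=2: a[fast]=0, fast++
slow=1 fast=3: a[fast]=9≠0 swap→a[1]=9, slow++,fast++
slow=2 fast=4: a[fast]=4≠0 swap→a[2]=4, slow++,fast++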